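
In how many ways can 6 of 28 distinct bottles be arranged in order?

P(28,6) = 28!/(28-6)! = 28!/22!.

Final answer: P(28,6) = 271252800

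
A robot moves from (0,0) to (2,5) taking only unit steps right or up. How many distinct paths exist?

Each path has 2 right steps and 5 up steps in some order (7 steps total).
Choose which 5 of the 7 steps are up: C(7,5).

Final answer: C(7,5) = 21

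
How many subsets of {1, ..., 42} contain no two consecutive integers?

Condition on whether n belongs to the subset: if not, any valid subset of {1, ..., n-1} works (a(n-1)); if so, n-1 is excluded and the rest is a valid subset of {1, ..., n-2} (a(n-2)). Hence a(n) = a(n-1) + a(n-2), a(1)=2, a(2)=3.
Building up term by term: a(1)=2, a(2)=3, a(3)=5, a(4)=8, a(5)=13, a(6)=21, a(7)=34, a(8)=55, a(9)=89, a(10)=144, a(11)=233, a(12)=377, a(13)=610, a(14)=987, a(15)=1597, a(16)=2584, a(17)=4181, a(18)=6765, a(19)=10946, a(20)=17711, a(21)=28657, a(22)=46368, a(23)=75025, a(24)=121393, a(25)=196418, a(26)=317811, a(27)=514229, a(28)=832040, a(29)=1346269, a(30)=2178309, a(31)=3524578, a(32)=5702887, a(33)=9227465, a(34)=14930352, a(35)=24157817, a(36)=39088169, a(37)=63245986, a(38)=102334155, a(39)=165580141, a(40)=267914296, a(41)=433494437, a(42)=701408733.

Final answer: 701408733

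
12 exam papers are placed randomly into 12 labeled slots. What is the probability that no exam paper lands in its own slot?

D(n) = (n-1)(D(n-1) + D(n-2)), D(0)=1, D(1)=0.
Building up: D(2)=1, D(3)=2, D(4)=9, D(5)=44, D(6)=265, D(7)=1854, D(8)=14833, D(9)=133496, D(10)=1334961, D(11)=14684570, D(12)=176214841.
Total arrangements: 12! = 479001600.
Probability = D(12)/12! = 16019531/43545600.

Final answer: D(12)/12! = 176214841/479001600 = 0.367879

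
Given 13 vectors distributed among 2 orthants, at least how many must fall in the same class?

By pigeonhole with 13 objects and 2 categories: ceiling(13/2).

Final answer: 7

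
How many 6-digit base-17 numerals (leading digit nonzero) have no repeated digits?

The leading digit has 16 choices (anything but zero); the next has 16 (anything but the first), then 15, and so on, one fewer each time.
Total: 16 x 16 x 15 x 14 x 13 x 12.

Final answer: 8386560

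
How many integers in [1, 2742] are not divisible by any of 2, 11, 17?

|div by 2|=1371, |div by 11|=249, |div by 17|=161.
|div by 2&11|=124, |div by 2&17|=80, |div by 11&17|=14, |div by all|=7.
By inclusion-exclusion, divisible by at least one: 1371+249+161-124-80-14+7 = 1570.
Not divisible by any: 2742 - 1570.

Final answer: 1172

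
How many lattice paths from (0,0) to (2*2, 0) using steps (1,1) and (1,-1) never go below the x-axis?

Total monotonic paths to (2,2): C(4,2) = 6.
Paths that cross above y=x (reflection bijection): C(4,3) = 4.
Valid Dyck paths: 6 - 4.
(This is the Catalan number C_{2}.)

Final answer: C_{2} = 2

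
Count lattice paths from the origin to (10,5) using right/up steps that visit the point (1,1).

Paths (0,0)->(1,1): C(2,1) = 2.
Paths (1,1)->(10,5): C(13,4) = 715.
By multiplication principle: 2 x 715.

Final answer: 1430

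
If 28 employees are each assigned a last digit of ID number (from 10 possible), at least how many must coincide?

There are 10 possible values for last digit of ID number. With 28 employees and 10 categories, by pigeonhole: ceiling(28/10).

Final answer: 3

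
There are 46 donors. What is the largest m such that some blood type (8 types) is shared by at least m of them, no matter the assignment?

There are 8 possible values for blood type (8 types). With 46 donors and 8 categories, by pigeonhole: ceiling(46/8).

Final answer: 6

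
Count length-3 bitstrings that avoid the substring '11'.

Let a(n) count valid strings. If the last bit is 0 the prefix is any valid string of length n-1; if it is 1 the string must end in 01 with a valid prefix of length n-2. So a(n) = a(n-1) + a(n-2), a(1)=2, a(2)=3.
Computing successive values: a(1)=2, a(2)=3, a(3)=5.

Final answer: 5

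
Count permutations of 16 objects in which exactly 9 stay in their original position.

Choose which 9 elements are fixed: C(16,9) = 11440.
Derange the remaining 7 using D(j) = (j-1)(D(j-1) + D(j-2)), D(0)=1, D(1)=0: D(2)=1, D(3)=2, D(4)=9, D(5)=44, D(6)=265, D(7)=1854.
Total: 11440 x 1854.

Final answer: C(16,9) D(7) = 21209760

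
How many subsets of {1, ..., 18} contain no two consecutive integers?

Condition on whether n belongs to the subset: if not, any valid subset of {1, ..., n-1} works (a(n-1)); if so, n-1 is excluded and the rest is a valid subset of {1, ..., n-2} (a(n-2)). Hence a(n) = a(n-1) + a(n-2), a(1)=2, a(2)=3.
Computing successive values: a(1)=2, a(2)=3, a(3)=5, a(4)=8, a(5)=13, a(6)=21, a(7)=34, a(8)=55, a(9)=89, a(10)=144, a(11)=233, a(12)=377, a(13)=610, a(14)=987, a(15)=1597, a(16)=2584, a(17)=4181, a(18)=6765.

Final answer: 6765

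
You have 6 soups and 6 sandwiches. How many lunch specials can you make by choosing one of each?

By the multiplication principle: 6 x 6.

Final answer: 36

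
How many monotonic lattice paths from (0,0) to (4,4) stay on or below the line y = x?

Total monotonic paths to (4,4): C(8,4) = 70.
Reflecting each bad path at its first crossing gives a bijection with paths to (3,5): C(8,5) = 56.
Valid Dyck paths: 70 - 56.
(This is the Catalan number C_{4}.)

Final answer: C_{4} = 14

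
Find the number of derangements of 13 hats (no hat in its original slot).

Derangements satisfy D(n) = (n-1)(D(n-1) + D(n-2)), starting from D(0)=1, D(1)=0.
D(2) = 1 x (0 + 1) = 1
D(3) = 2 x (1 + 0) = 2
D(4) = 3 x (2 + 1) = 9
D(5) = 4 x (9 + 2) = 44
D(6) = 5 x (44 + 9) = 265
D(7) = 6 x (265 + 44) = 1854
D(8) = 7 x (1854 + 265) = 14833
D(9) = 8 x (14833 + 1854) = 133496
D(10) = 9 x (133496 + 14833) = 1334961
D(11) = 10 x (1334961 + 133496) = 14684570
D(12) = 11 x (14684570 + 1334961) = 176214841
D(13) = 12 x (D(12) + D(11)) = 12 x (176214841 + 14684570)

Final answer: D(13) = 2290792932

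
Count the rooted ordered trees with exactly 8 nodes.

This is a standard Catalan-number count: the answer is C_n. Here n = 8 - 1 = 7.
C_n = C(2n,n) - C(2n,n+1), so C_{7} = C(14,7) - C(14,8) = 3432 - 3003.

Final answer: C_{7} = 429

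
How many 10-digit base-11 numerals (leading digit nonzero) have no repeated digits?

First digit: 10 (nonzero). Second: 10 (not first). Third: 9, etc.
Total: 10 x 10 x 9 x 8 x 7 x 6 x 5 x 4 x 3 x 2.

Final answer: 36288000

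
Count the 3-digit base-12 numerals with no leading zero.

These are the integers in [12^2, 12^3), so the count is 12^3 - 12^2 = 11 x 12^2.

Final answer: 1584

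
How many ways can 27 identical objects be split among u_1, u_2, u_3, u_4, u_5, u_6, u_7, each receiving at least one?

Substitute u'_i = u_i - 1 (so u'_i >= 0). Then sum u'_i = 27 - 7 = 20.
Stars and bars: C(20+7-1, 7-1) = C(26,6).

Final answer: C(26,6) = 230230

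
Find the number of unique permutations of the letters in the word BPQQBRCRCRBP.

Letters (B:3, C:2, P:2, Q:2, R:3). Total letters: 12.
Permutations = 12!/(3! x 3! x 2! x 2! x 2!).

Final answer: 1663200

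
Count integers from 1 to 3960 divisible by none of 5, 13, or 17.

|div by 5|=792, |div by 13|=304, |div by 17|=232.
|div by 5&13|=60, |div by 5&17|=46, |div by 13&17|=17, |div by all|=3.
By inclusion-exclusion, divisible by at least one: 792+304+232-60-46-17+3 = 1208.
Not divisible by any: 3960 - 1208.

Final answer: 2752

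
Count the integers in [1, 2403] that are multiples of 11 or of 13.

Multiples of 11: 218. Multiples of 13: 184. Of both (lcm=143): 16.
By inclusion-exclusion: 218 + 184 - 16.

Final answer: 386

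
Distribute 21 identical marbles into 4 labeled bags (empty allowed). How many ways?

Stars and bars: C(n+k-1, k-1) = C(24,3).

Final answer: C(24,3) = 2024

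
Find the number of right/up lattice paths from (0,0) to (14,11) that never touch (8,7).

Total paths to (14,11): C(25,11) = 4457400.
Paths through (8,7): C(15,7) x C(10,4) = 1351350.
Avoiding (8,7): 4457400 - 1351350.

Final answer: 3106050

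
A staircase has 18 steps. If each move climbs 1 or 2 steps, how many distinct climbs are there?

Condition on the final move: it is a 1-step (f(n-1) ways to get there) or a 2-step (f(n-2) ways), so f(n) = f(n-1) + f(n-2), with f(1)=1, f(2)=2.
Building up term by term: f(1)=1, f(2)=2, f(3)=3, f(4)=5, f(5)=8, f(6)=13, f(7)=21, f(8)=34, f(9)=55, f(10)=89, f(11)=144, f(12)=233, f(13)=377, f(14)=610, f(15)=987, f(16)=1597, f(17)=2584, f(18)=4181.

Final answer: 4181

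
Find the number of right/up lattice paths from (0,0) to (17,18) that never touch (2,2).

Total paths to (17,18): C(35,18) = 4537567650.
Paths through (2,2): C(4,2) x C(31,16) = 1803241170.
Avoiding (2,2): 4537567650 - 1803241170.

Final answer: 2734326480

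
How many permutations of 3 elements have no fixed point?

Derangements satisfy D(n) = (n-1)(D(n-1) + D(n-2)), starting from D(0)=1, D(1)=0.
D(2) = 1 x (0 + 1) = 1
D(3) = 2 x (D(2) + D(1)) = 2 x (1 + 0)

Final answer: D(3) = 2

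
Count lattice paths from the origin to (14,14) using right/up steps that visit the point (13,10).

Paths (0,0)->(13,10): C(23,10) = 1144066.
Paths (13,10)->(14,14): C(5,4) = 5.
By multiplication principle: 1144066 x 5.

Final answer: 5720330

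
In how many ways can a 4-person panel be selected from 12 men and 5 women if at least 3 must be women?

Sum over valid woman counts:
C(5,3)C(12,1) = 120
C(5,4)C(12,0) = 5
Total: 120 + 5.

Final answer: 125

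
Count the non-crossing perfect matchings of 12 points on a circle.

This is counted by the nth Catalan number C_n. Here n = 12/2 = 6.
C_n = C(2n,n)/(n+1), so C_{6} = C(12,6)/7 = 924/7.

Final answer: C_{6} = 132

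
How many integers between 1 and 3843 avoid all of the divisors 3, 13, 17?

|div by 3|=1281, |div by 13|=295, |div by 17|=226.
|div by 3&13|=98, |div by 3&17|=75, |div by 13&17|=17, |div by all|=5.
By inclusion-exclusion, divisible by at least one: 1281+295+226-98-75-17+5 = 1617.
Not divisible by any: 3843 - 1617.

Final answer: 2226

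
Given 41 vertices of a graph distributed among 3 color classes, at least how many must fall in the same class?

By pigeonhole with 41 objects and 3 categories: ceiling(41/3).

Final answer: 14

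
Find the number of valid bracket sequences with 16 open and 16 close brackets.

The structures are counted by the Catalan number C_n. Here n = 16 (pairs).
C_n = C(2n,n) - C(2n,n+1), so C_{16} = C(32,16) - C(32,17) = 601080390 - 565722720.

Final answer: C_{16} = 35357670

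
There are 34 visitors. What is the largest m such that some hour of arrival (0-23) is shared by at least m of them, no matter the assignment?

There are 24 possible values for hour of arrival (0-23). With 34 visitors and 24 categories, by pigeonhole: ceiling(34/24).

Final answer: 2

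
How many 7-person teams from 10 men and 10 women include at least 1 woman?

Sum over valid woman counts:
C(10,1)C(10,6) = 2100
C(10,2)C(10,5) = 11340
C(10,3)C(10,4) = 25200
C(10,4)C(10,3) = 25200
C(10,5)C(10,2) = 11340
C(10,6)C(10,1) = 2100
C(10,7)C(10,0) = 120
Total: 2100 + 11340 + 25200 + 25200 + 11340 + 2100 + 120.

Final answer: 77400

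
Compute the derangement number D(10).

Use the recurrence D(n) = (n-1)(D(n-1) + D(n-2)) with D(0)=1, D(1)=0.
Building up: D(2)=1, D(3)=2, D(4)=9, D(5)=44, D(6)=265, D(7)=1854, D(8)=14833, D(9)=133496.
D(10) = 9 x (D(9) + D(8)) = 9 x (133496 + 14833).

Final answer: D(10) = 1334961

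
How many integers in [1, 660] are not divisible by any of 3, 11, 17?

|div by 3|=220, |div by 11|=60, |div by 17|=38.
|div by 3&11|=20, |div by 3&17|=12, |div by 11&17|=3, |div by all|=1.
By inclusion-exclusion, divisible by at least one: 220+60+38-20-12-3+1 = 284.
Not divisible by any: 660 - 284.

Final answer: 376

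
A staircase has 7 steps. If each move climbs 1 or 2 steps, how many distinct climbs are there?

Let f(n) be the number of climbs. Removing the last move (1 or 2 steps) gives f(n) = f(n-1) + f(n-2); base cases f(1)=1, f(2)=2.
Building up term by term: f(1)=1, f(2)=2, f(3)=3, f(4)=5, f(5)=8, f(6)=13, f(7)=21.

Final answer: 21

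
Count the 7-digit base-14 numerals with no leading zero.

These are the integers in [14^6, 14^7), so the count is 14^7 - 14^6 = 13 x 14^6.

Final answer: 97883968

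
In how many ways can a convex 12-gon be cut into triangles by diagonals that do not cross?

The structures are counted by the Catalan number C_n. Here n = 12 - 2 = 10.
C_n = (2n)!/(n!(n+1)!), so C_{10} = 20!/(10! x 11!) = C(20,10)/11 = 184756/11.

Final answer: C_{10} = 16796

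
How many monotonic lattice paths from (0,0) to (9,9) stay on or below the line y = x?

Total monotonic paths to (9,9): C(18,9) = 48620.
Paths that cross above y=x (reflection bijection): C(18,10) = 43758.
Valid Dyck paths: 48620 - 43758.
(This is the Catalan number C_{9}.)

Final answer: C_{9} = 4862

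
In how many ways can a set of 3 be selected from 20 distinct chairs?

C(20,3) = 20!/(3! x (20-3)!).

Final answer: C(20,3) = 1140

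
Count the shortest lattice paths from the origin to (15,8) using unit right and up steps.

Each path has 15 right steps and 8 up steps in some order (23 steps total).
Choose which 8 of the 23 steps are up: C(23,8).

Final answer: C(23,8) = 490314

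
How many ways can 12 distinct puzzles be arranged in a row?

The number of ways to arrange 12 distinct objects is 12!.

Final answer: 12! = 479001600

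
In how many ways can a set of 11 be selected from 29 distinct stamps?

C(29,11) = 29!/(11! x 18!).

Final answer: \binom{29}{11} = 34597290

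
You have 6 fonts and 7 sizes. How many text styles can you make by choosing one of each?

By the multiplication principle: 6 x 7.

Final answer: 42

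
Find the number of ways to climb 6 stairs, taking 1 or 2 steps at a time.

Condition on the final move: it is a 1-step (f(n-1) ways to get there) or a 2-step (f(n-2) ways), so f(n) = f(n-1) + f(n-2), with f(1)=1, f(2)=2.
Building up term by term: f(1)=1, f(2)=2, f(3)=3, f(4)=5, f(5)=8, f(6)=13.

Final answer: 13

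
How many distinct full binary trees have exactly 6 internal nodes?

The structures are counted by the Catalan number C_n. Here n = 6.
C_n = (2n)!/(n!(n+1)!), so C_{6} = 12!/(6! x 7!) = C(12,6)/7 = 924/7.

Final answer: C_{6} = 132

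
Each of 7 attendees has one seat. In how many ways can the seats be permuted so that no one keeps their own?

Derangements satisfy D(n) = (n-1)(D(n-1) + D(n-2)), starting from D(0)=1, D(1)=0.
D(2) = 1 x (0 + 1) = 1
D(3) = 2 x (1 + 0) = 2
D(4) = 3 x (2 + 1) = 9
D(5) = 4 x (9 + 2) = 44
D(6) = 5 x (44 + 9) = 265
D(7) = 6 x (D(6) + D(5)) = 6 x (265 + 44)

Final answer: D(7) = 1854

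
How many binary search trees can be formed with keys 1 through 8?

This is counted by the nth Catalan number C_n. Here n = 8.
C_n = C(2n,n) - C(2n,n+1), so C_{8} = C(16,8) - C(16,9) = 12870 - 11440.

Final answer: C_{8} = 1430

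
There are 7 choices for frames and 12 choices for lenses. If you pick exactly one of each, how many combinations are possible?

By the multiplication principle: 7 x 12.

Final answer: 84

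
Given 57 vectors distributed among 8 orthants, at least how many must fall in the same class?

By pigeonhole with 57 objects and 8 categories: ceiling(57/8).

Final answer: 8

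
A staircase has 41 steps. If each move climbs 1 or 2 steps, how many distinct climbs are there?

Let f(n) be the number of climbs. Removing the last move (1 or 2 steps) gives f(n) = f(n-1) + f(n-2); base cases f(1)=1, f(2)=2.
Iterating the recurrence: f(1)=1, f(2)=2, f(3)=3, f(4)=5, f(5)=8, f(6)=13, f(7)=21, f(8)=34, f(9)=55, f(10)=89, f(11)=144, f(12)=233, f(13)=377, f(14)=610, f(15)=987, f(16)=1597, f(17)=2584, f(18)=4181, f(19)=6765, f(20)=10946, f(21)=17711, f(22)=28657, f(23)=46368, f(24)=75025, f(25)=121393, f(26)=196418, f(27)=317811, f(28)=514229, f(29)=832040, f(30)=1346269, f(31)=2178309, f(32)=3524578, f(33)=5702887, f(34)=9227465, f(35)=14930352, f(36)=24157817, f(37)=39088169, f(38)=63245986, f(39)=102334155, f(40)=165580141, f(41)=267914296.

Final answer: 267914296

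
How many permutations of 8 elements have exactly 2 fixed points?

Choose which 2 elements are fixed: C(8,2) = 28.
Derange the remaining 6 using D(j) = (j-1)(D(j-1) + D(j-2)), D(0)=1, D(1)=0: D(2)=1, D(3)=2, D(4)=9, D(5)=44, D(6)=265.
Total: 28 x 265.

Final answer: C(8,2) D(6) = 7420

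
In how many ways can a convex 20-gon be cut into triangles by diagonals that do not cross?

This is a standard Catalan-number count: the answer is C_n. Here n = 20 - 2 = 18.
C_n = C(2n,n) - C(2n,n+1), so C_{18} = C(36,18) - C(36,19) = 9075135300 - 8597496600.

Final answer: C_{18} = 477638700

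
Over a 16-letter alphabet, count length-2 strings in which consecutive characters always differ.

First character: 16 choices. Each subsequent: 15 choices (must differ from the previous one).
Total: 16 x 15^1.

Final answer: 16 x 15^{1} = 240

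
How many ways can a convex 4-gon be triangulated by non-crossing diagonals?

This is counted by the nth Catalan number C_n. Here n = 4 - 2 = 2.
Using C_0 = 1 and C_(k+1) = C_k x 2(2k+1)/(k+2), build up term by term: C_1=1, C_2=2.

Final answer: C_{2} = 2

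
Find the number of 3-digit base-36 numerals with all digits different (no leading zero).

First digit: 35 (nonzero). Second: 35 (not first). Third: 34, etc.
Total: 35 x 35 x 34.

Final answer: 41650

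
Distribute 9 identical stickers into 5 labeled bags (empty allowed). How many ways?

Stars and bars: C(n+k-1, k-1) = C(13,4).

Final answer: C(13,4) = 715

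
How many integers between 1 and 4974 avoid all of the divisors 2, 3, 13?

|div by 2|=2487, |div by 3|=1658, |div by 13|=382.
|div by 2&3|=829, |div by 2&13|=191, |div by 3&13|=127, |div by all|=63.
By inclusion-exclusion, divisible by at least one: 2487+1658+382-829-191-127+63 = 3443.
Not divisible by any: 4974 - 3443.

Final answer: 1531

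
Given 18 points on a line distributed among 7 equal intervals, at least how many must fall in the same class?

By pigeonhole with 18 objects and 7 categories: ceiling(18/7).

Final answer: 3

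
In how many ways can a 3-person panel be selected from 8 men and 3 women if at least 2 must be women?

Sum over valid woman counts:
C(3,2)C(8,1) = 24
C(3,3)C(8,0) = 1
Total: 24 + 1.

Final answer: 25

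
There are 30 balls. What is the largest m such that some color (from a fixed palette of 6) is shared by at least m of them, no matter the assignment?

There are 6 possible values for color (from a fixed palette of 6). With 30 balls and 6 categories, by pigeonhole: ceiling(30/6).

Final answer: 5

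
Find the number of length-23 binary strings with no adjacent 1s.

Classify by the final bit: ...0 gives a(n-1) strings, ...01 gives a(n-2) strings. Thus a(n) = a(n-1) + a(n-2) with a(1)=2, a(2)=3.
Iterating the recurrence: a(1)=2, a(2)=3, a(3)=5, a(4)=8, a(5)=13, a(6)=21, a(7)=34, a(8)=55, a(9)=89, a(10)=144, a(11)=233, a(12)=377, a(13)=610, a(14)=987, a(15)=1597, a(16)=2584, a(17)=4181, a(18)=6765, a(19)=10946, a(20)=17711, a(21)=28657, a(22)=46368, a(23)=75025.

Final answer: 75025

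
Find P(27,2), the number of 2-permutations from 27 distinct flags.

P(27,2) = 27!/(27-2)! = 27!/25!.

Final answer: P(27,2) = 702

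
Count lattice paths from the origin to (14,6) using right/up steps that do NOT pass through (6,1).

Total paths to (14,6): C(20,6) = 38760.
Paths through (6,1): C(7,1) x C(13,5) = 9009.
Avoiding (6,1): 38760 - 9009.

Final answer: 29751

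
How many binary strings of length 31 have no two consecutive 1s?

Let a(n) count valid strings. If the last bit is 0 the prefix is any valid string of length n-1; if it is 1 the string must end in 01 with a valid prefix of length n-2. So a(n) = a(n-1) + a(n-2), a(1)=2, a(2)=3.
Computing successive values: a(1)=2, a(2)=3, a(3)=5, a(4)=8, a(5)=13, a(6)=21, a(7)=34, a(8)=55, a(9)=89, a(10)=144, a(11)=233, a(12)=377, a(13)=610, a(14)=987, a(15)=1597, a(16)=2584, a(17)=4181, a(18)=6765, a(19)=10946, a(20)=17711, a(21)=28657, a(22)=46368, a(23)=75025, a(24)=121393, a(25)=196418, a(26)=317811, a(27)=514229, a(28)=832040, a(29)=1346269, a(30)=2178309, a(31)=3524578.

Final answer: 3524578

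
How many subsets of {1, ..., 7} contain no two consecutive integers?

Condition on whether n belongs to the subset: if not, any valid subset of {1, ..., n-1} works (a(n-1)); if so, n-1 is excluded and the rest is a valid subset of {1, ..., n-2} (a(n-2)). Hence a(n) = a(n-1) + a(n-2), a(1)=2, a(2)=3.
Building up term by term: a(1)=2, a(2)=3, a(3)=5, a(4)=8, a(5)=13, a(6)=21, a(7)=34.

Final answer: 34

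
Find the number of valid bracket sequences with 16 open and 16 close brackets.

This is a standard Catalan-number count: the answer is C_n. Here n = 16 (pairs).
C_n = C(2n,n)/(n+1), so C_{16} = C(32,16)/17 = 601080390/17.

Final answer: C_{16} = 35357670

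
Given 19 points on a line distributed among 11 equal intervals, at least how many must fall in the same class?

By pigeonhole with 19 objects and 11 categories: ceiling(19/11).

Final answer: 2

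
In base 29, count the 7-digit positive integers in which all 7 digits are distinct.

First digit: 28 (nonzero). Second: 28 (not first). Third: 27, etc.
Total: 28 x 28 x 27 x 26 x 25 x 24 x 23.

Final answer: 7595078400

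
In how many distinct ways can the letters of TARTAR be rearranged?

Letters (A:2, R:2, T:2). Total letters: 6.
Permutations = 6!/(2! x 2! x 2!).

Final answer: 90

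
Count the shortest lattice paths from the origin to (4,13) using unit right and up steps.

Each path has 4 right steps and 13 up steps in some order (17 steps total).
Choose which 13 of the 17 steps are up: C(17,13).

Final answer: C(17,13) = 2380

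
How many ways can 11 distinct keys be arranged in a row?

The number of ways to arrange 11 distinct objects is 11!.

Final answer: 11! = 39916800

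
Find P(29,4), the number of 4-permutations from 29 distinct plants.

P(29,4) = 29!/(29-4)! = 29!/25!.

Final answer: P(29,4) = 570024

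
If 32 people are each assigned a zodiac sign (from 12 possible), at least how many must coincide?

There are 12 possible values for zodiac sign. With 32 people and 12 categories, by pigeonhole: ceiling(32/12).

Final answer: 3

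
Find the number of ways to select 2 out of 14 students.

C(14,2) = 14!/(2! x (14-2)!).

Final answer: C(14,2) = 91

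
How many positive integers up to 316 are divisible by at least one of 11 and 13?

Multiples of 11: 28. Multiples of 13: 24. Of both (lcm=143): 2.
By inclusion-exclusion: 28 + 24 - 2.

Final answer: 50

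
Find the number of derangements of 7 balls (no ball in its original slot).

Use the recurrence D(n) = (n-1)(D(n-1) + D(n-2)) with D(0)=1, D(1)=0.
D(2) = 1 x (0 + 1) = 1
D(3) = 2 x (1 + 0) = 2
D(4) = 3 x (2 + 1) = 9
D(5) = 4 x (9 + 2) = 44
D(6) = 5 x (44 + 9) = 265
D(7) = 6 x (D(6) + D(5)) = 6 x (265 + 44)

Final answer: D(7) = 1854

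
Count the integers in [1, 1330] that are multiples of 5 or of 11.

Multiples of 5: 266. Multiples of 11: 120. Of both (lcm=55): 24.
By inclusion-exclusion: 266 + 120 - 24.

Final answer: 362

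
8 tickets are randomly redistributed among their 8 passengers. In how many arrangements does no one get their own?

D(n) = (n-1)(D(n-1) + D(n-2)), D(0)=1, D(1)=0.
D(2) = 1 x (0 + 1) = 1
D(3) = 2 x (1 + 0) = 2
D(4) = 3 x (2 + 1) = 9
D(5) = 4 x (9 + 2) = 44
D(6) = 5 x (44 + 9) = 265
D(7) = 6 x (265 + 44) = 1854
D(8) = 7 x (D(7) + D(6)) = 7 x (1854 + 265)

Final answer: D(8) = 14833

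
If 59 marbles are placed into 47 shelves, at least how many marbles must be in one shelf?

By the pigeonhole principle: ceiling(59/47).

Final answer: 2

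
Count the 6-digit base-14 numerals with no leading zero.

These are the integers in [14^5, 14^6), so the count is 14^6 - 14^5 = 13 x 14^5.

Final answer: 6991712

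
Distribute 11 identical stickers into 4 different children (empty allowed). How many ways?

Stars and bars: C(n+k-1, k-1) = C(14,3).

Final answer: C(14,3) = 364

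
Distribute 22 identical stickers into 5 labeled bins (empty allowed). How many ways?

Stars and bars: C(n+k-1, k-1) = C(26,4).

Final answer: C(26,4) = 14950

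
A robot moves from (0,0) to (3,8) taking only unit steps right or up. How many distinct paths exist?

Each path has 3 right steps and 8 up steps in some order (11 steps total).
Choose which 8 of the 11 steps are up: C(11,8).

Final answer: C(11,8) = 165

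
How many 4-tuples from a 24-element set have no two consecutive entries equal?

First character: 24 choices. Each subsequent: 23 choices (must differ from the previous one).
Total: 24 x 23^3.

Final answer: 24 x 23^{3} = 292008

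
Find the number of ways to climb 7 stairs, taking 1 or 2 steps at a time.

Condition on the final move: it is a 1-step (f(n-1) ways to get there) or a 2-step (f(n-2) ways), so f(n) = f(n-1) + f(n-2), with f(1)=1, f(2)=2.
Computing successive values: f(1)=1, f(2)=2, f(3)=3, f(4)=5, f(5)=8, f(6)=13, f(7)=21.

Final answer: 21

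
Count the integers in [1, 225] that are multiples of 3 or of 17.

Multiples of 3: 75. Multiples of 17: 13. Of both (lcm=51): 4.
By inclusion-exclusion: 75 + 13 - 4.

Final answer: 84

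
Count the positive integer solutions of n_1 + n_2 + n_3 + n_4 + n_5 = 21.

Substitute n'_i = n_i - 1 (so n'_i >= 0). Then sum n'_i = 21 - 5 = 16.
Stars and bars: C(16+5-1, 5-1) = C(20,4).

Final answer: C(20,4) = 4845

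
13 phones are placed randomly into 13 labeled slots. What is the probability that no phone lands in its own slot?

D(n) = (n-1)(D(n-1) + D(n-2)), D(0)=1, D(1)=0.
Building up: D(2)=1, D(3)=2, D(4)=9, D(5)=44, D(6)=265, D(7)=1854, D(8)=14833, D(9)=133496, D(10)=1334961, D(11)=14684570, D(12)=176214841, D(13)=2290792932.
Total arrangements: 13! = 6227020800.
Probability = D(13)/13! = 63633137/172972800.

Final answer: D(13)/13! = 2290792932/6227020800 = 0.367879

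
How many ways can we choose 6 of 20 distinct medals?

C(20,6) = 20!/(6! x (20-6)!).

Final answer: C(20,6) = 38760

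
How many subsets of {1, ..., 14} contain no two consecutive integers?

Let a(n) count such subsets of {1, ..., n}. Either n is excluded (a(n-1) ways) or n is included, forcing n-1 out (a(n-2) ways), so a(n) = a(n-1) + a(n-2) with a(1)=2, a(2)=3.
Building up term by term: a(1)=2, a(2)=3, a(3)=5, a(4)=8, a(5)=13, a(6)=21, a(7)=34, a(8)=55, a(9)=89, a(10)=144, a(11)=233, a(12)=377, a(13)=610, a(14)=987.

Final answer: 987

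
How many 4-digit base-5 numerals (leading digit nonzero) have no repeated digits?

The leading digit has 4 choices (anything but zero); the next has 4 (anything but the first), then 3, and so on, one fewer each time.
Total: 4 x 4 x 3 x 2.

Final answer: 96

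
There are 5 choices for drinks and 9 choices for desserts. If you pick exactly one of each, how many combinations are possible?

By the multiplication principle: 5 x 9.

Final answer: 45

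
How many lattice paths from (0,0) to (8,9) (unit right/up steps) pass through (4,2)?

Paths (0,0)->(4,2): C(6,2) = 15.
Paths (4,2)->(8,9): C(11,7) = 330.
By multiplication principle: 15 x 330.

Final answer: 4950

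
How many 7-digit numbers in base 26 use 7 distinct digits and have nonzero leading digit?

First digit: 25 (nonzero). Second: 25 (not first). Third: 24, etc.
Total: 25 x 25 x 24 x 23 x 22 x 21 x 20.

Final answer: 3187800000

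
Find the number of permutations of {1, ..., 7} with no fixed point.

Derangements satisfy D(n) = (n-1)(D(n-1) + D(n-2)), starting from D(0)=1, D(1)=0.
D(2) = 1 x (0 + 1) = 1
D(3) = 2 x (1 + 0) = 2
D(4) = 3 x (2 + 1) = 9
D(5) = 4 x (9 + 2) = 44
D(6) = 5 x (44 + 9) = 265
D(7) = 6 x (D(6) + D(5)) = 6 x (265 + 44)

Final answer: D(7) = 1854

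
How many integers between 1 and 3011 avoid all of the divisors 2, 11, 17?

|div by 2|=1505, |div by 11|=273, |div by 17|=177.
|div by 2&11|=136, |div by 2&17|=88, |div by 11&17|=16, |div by all|=8.
By inclusion-exclusion, divisible by at least one: 1505+273+177-136-88-16+8 = 1723.
Not divisible by any: 3011 - 1723.

Final answer: 1288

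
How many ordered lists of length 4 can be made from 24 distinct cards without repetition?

P(24,4) = 24!/(24-4)! = 24!/20!.

Final answer: P(24,4) = 255024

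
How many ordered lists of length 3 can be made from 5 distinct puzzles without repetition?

P(5,3) = 5!/(5-3)! = 5!/2!.

Final answer: P(5,3) = 60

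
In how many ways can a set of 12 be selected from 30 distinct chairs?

C(30,12) = 30!/(12! x 18!).

Final answer: \binom{30}{12} = 86493225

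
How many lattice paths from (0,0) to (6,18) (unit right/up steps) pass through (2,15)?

Paths (0,0)->(2,15): C(17,15) = 136.
Paths (2,15)->(6,18): C(7,3) = 35.
By multiplication principle: 136 x 35.

Final answer: 4760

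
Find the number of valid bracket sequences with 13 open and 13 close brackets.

The structures are counted by the Catalan number C_n. Here n = 13 (pairs).
C_n = C(2n,n)/(n+1), so C_{13} = C(26,13)/14 = 10400600/14.

Final answer: C_{13} = 742900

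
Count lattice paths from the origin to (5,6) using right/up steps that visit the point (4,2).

Paths (0,0)->(4,2): C(6,2) = 15.
Paths (4,2)->(5,6): C(5,4) = 5.
By multiplication principle: 15 x 5.

Final answer: 75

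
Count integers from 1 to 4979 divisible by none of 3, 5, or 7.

|div by 3|=1659, |div by 5|=995, |div by 7|=711.
|div by 3&5|=331, |div by 3&7|=237, |div by 5&7|=142, |div by all|=47.
By inclusion-exclusion, divisible by at least one: 1659+995+711-331-237-142+47 = 2702.
Not divisible by any: 4979 - 2702.

Final answer: 2277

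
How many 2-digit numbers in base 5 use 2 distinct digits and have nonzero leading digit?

First digit: 4 (nonzero). Second: 4 (not first). Third: 3, etc.
Total: 4 x 4.

Final answer: 16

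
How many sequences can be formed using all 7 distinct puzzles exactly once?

The number of ways to arrange 7 distinct objects is 7!.

Final answer: 7! = 5040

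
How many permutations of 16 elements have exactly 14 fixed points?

Choose which 14 elements are fixed: C(16,14) = 120.
Derange the remaining 2 using D(j) = (j-1)(D(j-1) + D(j-2)), D(0)=1, D(1)=0: D(2)=1.
Total: 120 x 1.

Final answer: C(16,14) D(2) = 120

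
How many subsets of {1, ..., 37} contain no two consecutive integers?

Let a(n) count such subsets of {1, ..., n}. Either n is excluded (a(n-1) ways) or n is included, forcing n-1 out (a(n-2) ways), so a(n) = a(n-1) + a(n-2) with a(1)=2, a(2)=3.
Building up term by term: a(1)=2, a(2)=3, a(3)=5, a(4)=8, a(5)=13, a(6)=21, a(7)=34, a(8)=55, a(9)=89, a(10)=144, a(11)=233, a(12)=377, a(13)=610, a(14)=987, a(15)=1597, a(16)=2584, a(17)=4181, a(18)=6765, a(19)=10946, a(20)=17711, a(21)=28657, a(22)=46368, a(23)=75025, a(24)=121393, a(25)=196418, a(26)=317811, a(27)=514229, a(28)=832040, a(29)=1346269, a(30)=2178309, a(31)=3524578, a(32)=5702887, a(33)=9227465, a(34)=14930352, a(35)=24157817, a(36)=39088169, a(37)=63245986.

Final answer: 63245986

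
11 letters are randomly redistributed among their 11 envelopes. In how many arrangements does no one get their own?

Derangements satisfy D(n) = (n-1)(D(n-1) + D(n-2)), starting from D(0)=1, D(1)=0.
D(2) = 1 x (0 + 1) = 1
D(3) = 2 x (1 + 0) = 2
D(4) = 3 x (2 + 1) = 9
D(5) = 4 x (9 + 2) = 44
D(6) = 5 x (44 + 9) = 265
D(7) = 6 x (265 + 44) = 1854
D(8) = 7 x (1854 + 265) = 14833
D(9) = 8 x (14833 + 1854) = 133496
D(10) = 9 x (133496 + 14833) = 1334961
D(11) = 10 x (D(10) + D(9)) = 10 x (1334961 + 133496)

Final answer: D(11) = 14684570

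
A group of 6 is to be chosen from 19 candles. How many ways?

C(19,6) = 19!/(6! x 13!).

Final answer: \binom{19}{6} = 27132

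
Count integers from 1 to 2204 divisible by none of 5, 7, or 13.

|div by 5|=440, |div by 7|=314, |div by 13|=169.
|div by 5&7|=62, |div by 5&13|=33, |div by 7&13|=24, |div by all|=4.
By inclusion-exclusion, divisible by at least one: 440+314+169-62-33-24+4 = 808.
Not divisible by any: 2204 - 808.

Final answer: 1396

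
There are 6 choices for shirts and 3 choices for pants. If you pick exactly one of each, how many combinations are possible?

By the multiplication principle: 6 x 3.

Final answer: 18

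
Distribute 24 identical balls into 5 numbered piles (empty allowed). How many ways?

Stars and bars: C(n+k-1, k-1) = C(28,4).

Final answer: C(28,4) = 20475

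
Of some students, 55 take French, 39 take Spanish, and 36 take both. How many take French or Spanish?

|A union B| = |A| + |B| - |A intersect B| = 55 + 39 - 36.

Final answer: 58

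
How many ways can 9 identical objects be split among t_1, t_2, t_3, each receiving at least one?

Substitute t'_i = t_i - 1 (so t'_i >= 0). Then sum t'_i = 9 - 3 = 6.
Stars and bars: C(6+3-1, 3-1) = C(8,2).

Final answer: C(8,2) = 28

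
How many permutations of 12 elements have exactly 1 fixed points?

Choose which 1 elements are fixed: C(12,1) = 12.
Derange the remaining 11 using D(j) = (j-1)(D(j-1) + D(j-2)), D(0)=1, D(1)=0: D(2)=1, D(3)=2, D(4)=9, D(5)=44, D(6)=265, D(7)=1854, D(8)=14833, D(9)=133496, D(10)=1334961, D(11)=14684570.
Total: 12 x 14684570.

Final answer: C(12,1) D(11) = 176214840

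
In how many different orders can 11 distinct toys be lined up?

The number of ways to arrange 11 distinct objects is 11!.

Final answer: 11! = 39916800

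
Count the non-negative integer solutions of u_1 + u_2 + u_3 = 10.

Stars and bars with 10 stars and 2 bars:
C(10+3-1, 3-1) = C(12,2).

Final answer: C(12,2) = 66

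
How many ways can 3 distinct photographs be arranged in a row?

The number of ways to arrange 3 distinct objects is 3!.

Final answer: 3! = 6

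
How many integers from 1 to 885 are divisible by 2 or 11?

Multiples of 2: 442. Multiples of 11: 80. Of both (lcm=22): 40.
By inclusion-exclusion: 442 + 80 - 40.

Final answer: 482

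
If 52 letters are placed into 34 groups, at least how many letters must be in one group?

By the pigeonhole principle: ceiling(52/34).

Final answer: 2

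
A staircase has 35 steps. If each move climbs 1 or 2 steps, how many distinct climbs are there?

Condition on the final move: it is a 1-step (f(n-1) ways to get there) or a 2-step (f(n-2) ways), so f(n) = f(n-1) + f(n-2), with f(1)=1, f(2)=2.
Computing successive values: f(1)=1, f(2)=2, f(3)=3, f(4)=5, f(5)=8, f(6)=13, f(7)=21, f(8)=34, f(9)=55, f(10)=89, f(11)=144, f(12)=233, f(13)=377, f(14)=610, f(15)=987, f(16)=1597, f(17)=2584, f(18)=4181, f(19)=6765, f(20)=10946, f(21)=17711, f(22)=28657, f(23)=46368, f(24)=75025, f(25)=121393, f(26)=196418, f(27)=317811, f(28)=514229, f(29)=832040, f(30)=1346269, f(31)=2178309, f(32)=3524578, f(33)=5702887, f(34)=9227465, f(35)=14930352.

Final answer: 14930352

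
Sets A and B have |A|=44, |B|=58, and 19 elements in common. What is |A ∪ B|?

|A union B| = |A| + |B| - |A intersect B| = 44 + 58 - 19.

Final answer: 83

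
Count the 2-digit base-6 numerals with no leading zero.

Leading digit: 5 options (nonzero). Other 1 digit(s): 6 options each.
Total: 5 x 6^1.

Final answer: 30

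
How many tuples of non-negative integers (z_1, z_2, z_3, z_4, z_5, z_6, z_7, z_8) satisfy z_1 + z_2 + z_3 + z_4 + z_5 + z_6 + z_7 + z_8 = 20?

Stars and bars with 20 stars and 7 bars:
C(20+8-1, 8-1) = C(27,7).

Final answer: C(27,7) = 888030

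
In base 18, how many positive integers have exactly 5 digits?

These are the integers in [18^4, 18^5), so the count is 18^5 - 18^4 = 17 x 18^4.

Final answer: 1784592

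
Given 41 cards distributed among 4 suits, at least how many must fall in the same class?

By pigeonhole with 41 objects and 4 categories: ceiling(41/4).

Final answer: 11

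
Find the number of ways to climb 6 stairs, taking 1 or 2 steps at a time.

Let f(n) count the ways. The last step is size 1 or 2, so f(n) = f(n-1) + f(n-2) with f(1)=1, f(2)=2.
Building up term by term: f(1)=1, f(2)=2, f(3)=3, f(4)=5, f(5)=8, f(6)=13.

Final answer: 13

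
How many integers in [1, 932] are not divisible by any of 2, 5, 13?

|div by 2|=466, |div by 5|=186, |div by 13|=71.
|div by 2&5|=93, |div by 2&13|=35, |div by 5&13|=14, |div by all|=7.
By inclusion-exclusion, divisible by at least one: 466+186+71-93-35-14+7 = 588.
Not divisible by any: 932 - 588.

Final answer: 344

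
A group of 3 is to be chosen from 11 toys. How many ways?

C(11,3) = 11!/(3! x 8!).

Final answer: \binom{11}{3} = 165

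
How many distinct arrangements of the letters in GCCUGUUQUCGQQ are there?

Letters (C:3, G:3, Q:3, U:4). Total letters: 13.
Permutations = 13!/(4! x 3! x 3! x 3!).

Final answer: 1201200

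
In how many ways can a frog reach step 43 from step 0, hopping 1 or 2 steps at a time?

Condition on the final move: it is a 1-step (f(n-1) ways to get there) or a 2-step (f(n-2) ways), so f(n) = f(n-1) + f(n-2), with f(1)=1, f(2)=2.
Building up term by term: f(1)=1, f(2)=2, f(3)=3, f(4)=5, f(5)=8, f(6)=13, f(7)=21, f(8)=34, f(9)=55, f(10)=89, f(11)=144, f(12)=233, f(13)=377, f(14)=610, f(15)=987, f(16)=1597, f(17)=2584, f(18)=4181, f(19)=6765, f(20)=10946, f(21)=17711, f(22)=28657, f(23)=46368, f(24)=75025, f(25)=121393, f(26)=196418, f(27)=317811, f(28)=514229, f(29)=832040, f(30)=1346269, f(31)=2178309, f(32)=3524578, f(33)=5702887, f(34)=9227465, f(35)=14930352, f(36)=24157817, f(37)=39088169, f(38)=63245986, f(39)=102334155, f(40)=165580141, f(41)=267914296, f(42)=433494437, f(43)=701408733.

Final answer: 701408733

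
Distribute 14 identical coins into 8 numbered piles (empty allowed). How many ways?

Stars and bars: C(n+k-1, k-1) = C(21,7).

Final answer: C(21,7) = 116280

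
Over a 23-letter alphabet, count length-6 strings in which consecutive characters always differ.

Let g(n) count such strings. g(1) = 23, and each valid string of length n-1 extends in 22 ways (any symbol but the last), so g(n) = 22 g(n-1).
Total: g(6) = 23 x 22^5.

Final answer: 23 x 22^{5} = 118533536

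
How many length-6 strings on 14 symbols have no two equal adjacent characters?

Let g(n) count such strings. g(1) = 14, and each valid string of length n-1 extends in 13 ways (any symbol but the last), so g(n) = 13 g(n-1).
Total: g(6) = 14 x 13^5.

Final answer: 14 x 13^{5} = 5198102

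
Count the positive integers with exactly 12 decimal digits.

These are the integers in [10^11, 10^12), so the count is 10^12 - 10^11 = 9 x 10^11.

Final answer: 900000000000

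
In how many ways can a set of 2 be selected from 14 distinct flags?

C(14,2) = 14!/(2! x (14-2)!).

Final answer: C(14,2) = 91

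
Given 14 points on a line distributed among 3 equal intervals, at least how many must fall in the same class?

By pigeonhole with 14 objects and 3 categories: ceiling(14/3).

Final answer: 5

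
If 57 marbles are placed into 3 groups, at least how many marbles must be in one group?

By the pigeonhole principle: ceiling(57/3).

Final answer: 19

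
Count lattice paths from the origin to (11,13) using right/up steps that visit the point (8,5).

Paths (0,0)->(8,5): C(13,5) = 1287.
Paths (8,5)->(11,13): C(11,8) = 165.
By multiplication principle: 1287 x 165.

Final answer: 212355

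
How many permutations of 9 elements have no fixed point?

Derangements satisfy D(n) = (n-1)(D(n-1) + D(n-2)), starting from D(0)=1, D(1)=0.
D(2) = 1 x (0 + 1) = 1
D(3) = 2 x (1 + 0) = 2
D(4) = 3 x (2 + 1) = 9
D(5) = 4 x (9 + 2) = 44
D(6) = 5 x (44 + 9) = 265
D(7) = 6 x (265 + 44) = 1854
D(8) = 7 x (1854 + 265) = 14833
D(9) = 8 x (D(8) + D(7)) = 8 x (14833 + 1854)

Final answer: D(9) = 133496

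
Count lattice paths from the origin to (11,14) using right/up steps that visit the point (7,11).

Paths (0,0)->(7,11): C(18,11) = 31824.
Paths (7,11)->(11,14): C(7,3) = 35.
By multiplication principle: 31824 x 35.

Final answer: 1113840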